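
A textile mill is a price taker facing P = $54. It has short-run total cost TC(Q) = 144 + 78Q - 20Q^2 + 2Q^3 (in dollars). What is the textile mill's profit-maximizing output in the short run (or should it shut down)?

Strip out fixed cost: VC = 78Q - 20Q^2 + 2Q^3. Then AVC = 78 - 20Q + 2Q^2 and MC = 78 - 40Q + 6Q^2.
The AVC parabola has its vertex at Q = 20/4 = 5, where AVC = 78 - 20·5 + 2·5^2 = $28.
P = $54 exceeds min AVC = $28, so the firm stays open.
P = MC gives 24 - 40Q + 6Q^2 = 0, with roots 2/3 and 6. Take the larger (rising MC): Q* = 6.
Check: AVC at Q = 6 is $30 ≤ P, so revenue covers variable cost.
Profit = P·Q − TC = 54·6 − 324 = $0.

Produce at Q = 6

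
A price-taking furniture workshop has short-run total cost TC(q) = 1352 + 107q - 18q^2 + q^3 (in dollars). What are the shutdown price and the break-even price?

Shutdown price = min AVC. AVC = 107 - 18q + q^2, with vertex at q = 9 and minimum $26.
ATC = 1352/q + 107 - 18q + q^2. Setting dATC/dq = −1352/q^2 − 18 + 2q = 0 gives q = 13 (since 2·13^3 − 18·13^2 = 1352).
min ATC = 1352/13 + 107 − 18·13 + 13^2 = $146. That is the break-even price.
For $26 ≤ P < $146 the firm produces at a loss; below $26 it shuts down.

Shutdown price = $26; break-even price = $146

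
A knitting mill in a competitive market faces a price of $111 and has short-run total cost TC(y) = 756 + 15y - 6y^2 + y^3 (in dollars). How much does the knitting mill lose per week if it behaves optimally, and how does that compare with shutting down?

AVC = 15 - 6y + y^2 has its minimum $6 at y = 3; price $111 clears that bar, so the firm operates.
MC = 15 - 12y + 3y^2. Setting P = MC and taking the root on the rising branch gives y* = 8.
TR = 111·8 = 888. TC = 756 + 248 = 1004. Profit = 888 − 1004 = -$116.
By producing, the firm covers all variable cost plus $640 of fixed cost; shutting down would lose the full $756.

Profit = -$116 at y = 8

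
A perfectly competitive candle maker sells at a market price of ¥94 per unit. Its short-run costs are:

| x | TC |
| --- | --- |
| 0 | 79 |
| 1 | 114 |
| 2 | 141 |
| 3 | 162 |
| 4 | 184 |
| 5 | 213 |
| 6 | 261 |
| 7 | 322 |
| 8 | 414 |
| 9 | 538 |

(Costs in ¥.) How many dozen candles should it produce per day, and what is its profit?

x = 8; profit = ¥338

Profit at each row (π = 94x − TC): x=0: -79; x=1: -20; x=2: 47; x=3: 120; x=4: 192; x=5: 257; x=6: 303; x=7: 336; x=8: 338; x=9: 308.
Profit is maximized at x = 8. AVC there is 335/8 = ¥41.88 ≤ P, so producing beats shutting down (which would give -¥79).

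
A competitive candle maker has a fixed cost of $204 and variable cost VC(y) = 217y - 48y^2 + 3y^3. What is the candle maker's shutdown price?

The shutdown price is the minimum of AVC. VC = 217y - 48y^2 + 3y^3, so AVC = 217 - 48y + 3y^2.
At the minimum of AVC, MC = AVC. MC = 217 - 96y + 9y^2; setting MC = AVC gives 6y^2 - 48y = 0, so y = 8. min AVC = 25.
So the shutdown price is $25.

$25 per unit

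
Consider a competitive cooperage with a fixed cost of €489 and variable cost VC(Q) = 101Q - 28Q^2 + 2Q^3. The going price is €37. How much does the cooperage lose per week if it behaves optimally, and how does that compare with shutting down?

Profit = -€233 at Q = 8

AVC = 101 - 28Q + 2Q^2; min AVC = €3 at Q = 7. Since P = €37 ≥ min AVC, the firm produces.
MC = 101 - 56Q + 6Q^2. Setting P = MC and taking the root on the rising branch gives Q* = 8.
TR = 37·8 = 296. TC = 489 + 40 = 529. Profit = 296 − 529 = -€233.
That loss of €233 beats the €489 the firm would lose by shutting down; producing recovers €256 of fixed cost.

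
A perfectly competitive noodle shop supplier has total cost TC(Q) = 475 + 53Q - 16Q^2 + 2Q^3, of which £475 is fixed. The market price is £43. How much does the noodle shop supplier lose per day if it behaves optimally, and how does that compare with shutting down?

Profit = -£375 at Q = 5

AVC = 53 - 16Q + 2Q^2 has its minimum £21 at Q = 4; price £43 clears that bar, so the firm operates.
With MC = 53 - 32Q + 6Q^2, P = MC on the upward-sloping part at Q* = 5.
TR = 43·5 = 215. TC = 475 + 115 = 590. Profit = 215 − 590 = -£375.
Shutting down would mean losing the fixed cost of £475, so operating at a loss of £375 is better by £100.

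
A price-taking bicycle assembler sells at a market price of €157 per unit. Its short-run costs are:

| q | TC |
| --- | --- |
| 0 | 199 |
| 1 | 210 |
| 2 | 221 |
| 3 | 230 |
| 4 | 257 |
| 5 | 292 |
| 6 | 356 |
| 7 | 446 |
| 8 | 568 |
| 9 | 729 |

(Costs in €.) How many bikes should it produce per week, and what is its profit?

q = 8; profit = €688

Compute π = P·q − TC at each output: q=0: -199; q=1: -53; q=2: 93; q=3: 241; q=4: 371; q=5: 493; q=6: 586; q=7: 653; q=8: 688; q=9: 684.
Profit is maximized at q = 8. AVC there is 369/8 = €46.12 ≤ P, so producing beats shutting down (which would give -€199).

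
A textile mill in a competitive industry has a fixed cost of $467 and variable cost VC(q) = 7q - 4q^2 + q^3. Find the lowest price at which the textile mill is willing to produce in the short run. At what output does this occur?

$3 per unit, at q = 2

The shutdown price is the minimum of AVC. VC = 7q - 4q^2 + q^3, so AVC = 7 - 4q + q^2.
dAVC/dq = -4 + 2q = 0 gives q = 2. min AVC = 7 - 4·2 + 2^2 = 3.
So the shutdown price is $3.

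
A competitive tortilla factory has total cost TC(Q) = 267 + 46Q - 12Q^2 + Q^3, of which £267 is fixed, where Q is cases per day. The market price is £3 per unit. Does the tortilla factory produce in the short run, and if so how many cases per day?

Strip out fixed cost: VC = 46Q - 12Q^2 + Q^3. Then AVC = 46 - 12Q + Q^2 and MC = 46 - 24Q + 3Q^2.
AVC hits its minimum where MC = AVC, at Q = 6, giving min AVC = 46 - 12·6 + 6^2 = £10.
Since P = £3 < min AVC = £10, price fails to cover variable cost at any output.
The firm minimizes its loss by shutting down and losing only its fixed cost of £267.

Shut down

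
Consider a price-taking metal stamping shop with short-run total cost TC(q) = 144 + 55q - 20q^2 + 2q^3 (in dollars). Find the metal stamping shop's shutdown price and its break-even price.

Shutdown price = $5; break-even price = $31

Shutdown price = min AVC. AVC = 55 - 20q + 2q^2, with vertex at q = 5 and minimum $5.
ATC = 144/q + 55 - 20q + 2q^2. Setting dATC/dq = −144/q^2 − 20 + 4q = 0 gives q = 6 (since 4·6^3 − 20·6^2 = 144).
min ATC = 144/6 + 55 − 20·6 + 2·6^2 = $31. That is the break-even price.
Between these two prices the firm operates at a loss; above $31 it earns a profit.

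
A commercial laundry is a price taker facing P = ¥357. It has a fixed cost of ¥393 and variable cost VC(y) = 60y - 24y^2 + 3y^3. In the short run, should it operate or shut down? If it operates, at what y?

Strip out fixed cost: VC = 60y - 24y^2 + 3y^3. Then AVC = 60 - 24y + 3y^2 and MC = 60 - 48y + 9y^2.
AVC hits its minimum where MC = AVC, at y = 4, giving min AVC = 60 - 24·4 + 3·4^2 = ¥12.
Because ¥357 ≥ ¥12, revenue can cover variable cost; the firm operates.
Solving P = MC: -297 - 48y + 9y^2 = 0 ⇒ y = -11/3 or 9. On the upward-sloping branch, y* = 9.
Check: AVC at y = 9 is ¥87 ≤ P, so revenue covers variable cost.
Profit = P·y − TC = 357·9 − 1176 = ¥2037.

Produce at y = 9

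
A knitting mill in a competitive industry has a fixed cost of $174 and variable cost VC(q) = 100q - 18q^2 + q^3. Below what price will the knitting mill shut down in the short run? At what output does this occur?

Short-run supply begins at min AVC. From VC = 100q - 18q^2 + q^3, AVC = 100 - 18q + q^2.
At the minimum of AVC, MC = AVC. MC = 100 - 36q + 3q^2; setting MC = AVC gives 2q^2 - 18q = 0, so q = 9. min AVC = 19.
So the shutdown price is $19.

$19 per unit, at q = 9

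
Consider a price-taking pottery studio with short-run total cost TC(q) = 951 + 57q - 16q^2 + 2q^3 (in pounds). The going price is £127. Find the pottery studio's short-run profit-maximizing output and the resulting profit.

Profit = -£363 at q = 7

AVC = 57 - 16q + 2q^2; min AVC = £25 at q = 4. Since P = £127 ≥ min AVC, the firm produces.
With MC = 57 - 32q + 6q^2, P = MC on the upward-sloping part at q* = 7.
TR = 127·7 = 889. TC = 951 + 301 = 1252. Profit = 889 − 1252 = -£363.
Shutting down would mean losing the fixed cost of £951, so operating at a loss of £363 is better by £588.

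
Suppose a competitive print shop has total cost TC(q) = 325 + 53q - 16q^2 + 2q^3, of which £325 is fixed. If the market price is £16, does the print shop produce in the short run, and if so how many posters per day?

Shut down

Strip out fixed cost: VC = 53q - 16q^2 + 2q^3. Then AVC = 53 - 16q + 2q^2 and MC = 53 - 32q + 6q^2.
AVC hits its minimum where MC = AVC, at q = 4, giving min AVC = 53 - 16·4 + 2·4^2 = £21.
P = £16 lies below min AVC = £21; no output level covers variable cost.
Best response: produce nothing and absorb the £325 fixed cost.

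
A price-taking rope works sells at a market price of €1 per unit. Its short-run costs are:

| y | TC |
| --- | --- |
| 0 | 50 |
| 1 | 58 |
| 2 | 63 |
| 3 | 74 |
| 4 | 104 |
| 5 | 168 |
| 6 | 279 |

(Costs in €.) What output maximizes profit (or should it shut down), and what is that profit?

y = 0 (shut down); profit = -€50

Profit at each row (π = 1y − TC): y=0: -50; y=1: -57; y=2: -61; y=3: -71; y=4: -100; y=5: -163; y=6: -273.
Profit is highest at y = 0. Equivalently, the lowest AVC in the table is 13/2 ≈ €6.50 at y = 2, and P = €1 falls below it — price never covers variable cost, so the firm shuts down and loses only its fixed cost.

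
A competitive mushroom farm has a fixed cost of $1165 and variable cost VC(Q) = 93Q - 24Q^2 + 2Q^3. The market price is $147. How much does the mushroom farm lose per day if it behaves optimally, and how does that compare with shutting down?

AVC = 93 - 24Q + 2Q^2 has its minimum $21 at Q = 6; price $147 clears that bar, so the firm operates.
MC = 93 - 48Q + 6Q^2. Setting P = MC and taking the root on the rising branch gives Q* = 9.
TR = 147·9 = 1323. TC = 1165 + 351 = 1516. Profit = 1323 − 1516 = -$193.
By producing, the firm covers all variable cost plus $972 of fixed cost; shutting down would lose the full $1165.

Profit = -$193 at Q = 9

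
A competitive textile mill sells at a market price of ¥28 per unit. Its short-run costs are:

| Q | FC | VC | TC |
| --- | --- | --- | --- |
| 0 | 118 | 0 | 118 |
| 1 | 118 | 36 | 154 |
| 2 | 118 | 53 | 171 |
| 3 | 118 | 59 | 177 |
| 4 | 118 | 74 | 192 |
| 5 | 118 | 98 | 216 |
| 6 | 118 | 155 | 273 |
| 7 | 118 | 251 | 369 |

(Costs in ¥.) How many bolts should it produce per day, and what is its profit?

Q = 5; profit = -¥76

Tabulate TR − TC: Q=0: -118; Q=1: -126; Q=2: -115; Q=3: -93; Q=4: -80; Q=5: -76; Q=6: -105; Q=7: -173.
Profit is maximized at Q = 5. AVC there is 98/5 = ¥19.60 ≤ P, so producing beats shutting down (which would give -¥118).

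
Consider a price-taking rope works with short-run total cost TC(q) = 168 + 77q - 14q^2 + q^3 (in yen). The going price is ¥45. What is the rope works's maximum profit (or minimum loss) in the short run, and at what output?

Profit = -¥40 at q = 8

AVC = 77 - 14q + q^2; min AVC = ¥28 at q = 7. Since P = ¥45 ≥ min AVC, the firm produces.
With MC = 77 - 28q + 3q^2, P = MC on the upward-sloping part at q* = 8.
TR = 45·8 = 360. TC = 168 + 232 = 400. Profit = 360 − 400 = -¥40.
Shutting down would mean losing the fixed cost of ¥168, so operating at a loss of ¥40 is better by ¥128.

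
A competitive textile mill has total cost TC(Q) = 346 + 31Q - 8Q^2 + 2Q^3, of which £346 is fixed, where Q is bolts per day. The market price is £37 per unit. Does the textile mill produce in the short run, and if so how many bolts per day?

Variable cost is VC = 31Q - 8Q^2 + 2Q^3, so AVC = VC/Q = 31 - 8Q + 2Q^2 and MC = dTC/dQ = 31 - 16Q + 6Q^2.
AVC hits its minimum where MC = AVC, at Q = 2, giving min AVC = 31 - 8·2 + 2·2^2 = £23.
P = £37 exceeds min AVC = £23, so the firm stays open.
P = MC gives -6 - 16Q + 6Q^2 = 0, with roots -1/3 and 3. Take the larger (rising MC): Q* = 3.
Check: AVC at Q = 3 is £25 ≤ P, so revenue covers variable cost.
Profit = P·Q − TC = 37·3 − 421 = -£310, a loss, but smaller than the £346 fixed cost the firm would lose by shutting down.

Produce at Q = 3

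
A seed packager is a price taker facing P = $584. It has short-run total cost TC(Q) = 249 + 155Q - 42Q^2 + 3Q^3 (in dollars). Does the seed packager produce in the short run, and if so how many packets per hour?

Produce at Q = 13

Strip out fixed cost: VC = 155Q - 42Q^2 + 3Q^3. Then AVC = 155 - 42Q + 3Q^2 and MC = 155 - 84Q + 9Q^2.
The AVC parabola has its vertex at Q = 42/6 = 7, where AVC = 155 - 42·7 + 3·7^2 = $8.
Because $584 ≥ $8, revenue can cover variable cost; the firm operates.
P = MC gives -429 - 84Q + 9Q^2 = 0, with roots -11/3 and 13. Take the larger (rising MC): Q* = 13.
Check: AVC at Q = 13 is $116 ≤ P, so revenue covers variable cost.
Profit = P·Q − TC = 584·13 − 1757 = $5835.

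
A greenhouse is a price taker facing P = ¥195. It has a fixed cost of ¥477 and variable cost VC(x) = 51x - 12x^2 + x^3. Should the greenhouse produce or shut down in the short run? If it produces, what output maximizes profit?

Produce at x = 12

Variable cost is VC = 51x - 12x^2 + x^3, so AVC = VC/x = 51 - 12x + x^2 and MC = dTC/dx = 51 - 24x + 3x^2.
AVC is minimized where dAVC/dx = -12 + 2x = 0, at x = 6; min AVC = 51 - 12·6 + 6^2 = ¥15.
Because ¥195 ≥ ¥15, revenue can cover variable cost; the firm operates.
Set P = MC: 195 = 51 - 24x + 3x^2 → -144 - 24x + 3x^2 = 0. The roots are x = -4 and x = 12; the profit-maximizing output is on the rising part of MC, so x* = 12.
Check: AVC at x = 12 is ¥51 ≤ P, so revenue covers variable cost.
Profit = P·x − TC = 195·12 − 1089 = ¥1251.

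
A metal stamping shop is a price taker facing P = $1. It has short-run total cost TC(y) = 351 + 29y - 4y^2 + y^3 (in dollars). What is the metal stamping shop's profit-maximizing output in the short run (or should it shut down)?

Variable cost is VC = 29y - 4y^2 + y^3, so AVC = VC/y = 29 - 4y + y^2 and MC = dTC/dy = 29 - 8y + 3y^2.
The AVC parabola has its vertex at y = 4/2 = 2, where AVC = 29 - 4·2 + 2^2 = $25.
With P < min AVC ($1 < $25), every unit sold adds to the loss.
Best response: produce nothing and absorb the $351 fixed cost.

Shut down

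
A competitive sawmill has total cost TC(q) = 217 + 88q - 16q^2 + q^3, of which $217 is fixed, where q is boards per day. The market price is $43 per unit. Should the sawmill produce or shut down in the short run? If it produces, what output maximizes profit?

From TC, MC = TC'(q) = 88 - 32q + 3q^2 and AVC = VC/q = 88 - 16q + q^2.
AVC hits its minimum where MC = AVC, at q = 8, giving min AVC = 88 - 16·8 + 8^2 = $24.
Since P = $43 ≥ min AVC = $24, price covers variable cost and the firm should produce.
Set P = MC: 43 = 88 - 32q + 3q^2 → 45 - 32q + 3q^2 = 0. The roots are q = 5/3 and q = 9; the profit-maximizing output is on the rising part of MC, so q* = 9.
Check: AVC at q = 9 is $25 ≤ P, so revenue covers variable cost.
Profit = P·q − TC = 43·9 − 442 = -$55, a loss, but smaller than the $217 fixed cost the firm would lose by shutting down.

Produce at q = 9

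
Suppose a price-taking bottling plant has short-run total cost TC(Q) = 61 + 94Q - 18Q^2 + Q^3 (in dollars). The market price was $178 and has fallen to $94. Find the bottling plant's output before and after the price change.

MC = 94 - 36Q + 3Q^2; the shutdown threshold is min AVC = $13 (at Q = 9).
At P = $178 ≥ min AVC, set P = MC on the rising branch: Q = 14.
At P = $94 ≥ min AVC, set P = MC: Q = 12. The firm stays open but cuts output.

Output falls from 14 to 12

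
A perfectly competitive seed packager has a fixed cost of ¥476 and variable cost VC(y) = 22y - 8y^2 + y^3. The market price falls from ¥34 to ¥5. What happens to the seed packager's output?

AVC = 22 - 8y + y^2, minimized at y = 4 where min AVC = ¥6. MC = 22 - 16y + 3y^2.
At P = ¥34 ≥ min AVC, set P = MC on the rising branch: y = 6.
At P = ¥5 < min AVC = ¥6, price no longer covers variable cost at any output, so the firm shuts down: y = 0.

Output falls from 6 to 0 (the firm shuts down)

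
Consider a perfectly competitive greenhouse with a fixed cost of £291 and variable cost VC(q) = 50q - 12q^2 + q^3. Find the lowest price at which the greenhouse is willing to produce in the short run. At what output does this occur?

Short-run supply begins at min AVC. From VC = 50q - 12q^2 + q^3, AVC = 50 - 12q + q^2.
dAVC/dq = -12 + 2q = 0 gives q = 6. min AVC = 50 - 12·6 + 6^2 = 14.
The firm shuts down for any P below £14.

£14 per unit, at q = 6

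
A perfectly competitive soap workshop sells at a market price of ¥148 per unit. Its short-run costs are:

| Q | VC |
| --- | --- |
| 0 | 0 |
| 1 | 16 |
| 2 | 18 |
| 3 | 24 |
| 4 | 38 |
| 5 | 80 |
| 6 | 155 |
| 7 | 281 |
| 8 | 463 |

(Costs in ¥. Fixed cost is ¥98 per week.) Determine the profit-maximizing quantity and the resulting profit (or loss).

Q = 7; profit = ¥657

Tabulate TR − TC: Q=0: -98; Q=1: 34; Q=2: 180; Q=3: 322; Q=4: 456; Q=5: 562; Q=6: 635; Q=7: 657; Q=8: 623.
Profit is maximized at Q = 7. AVC there is 281/7 = ¥40.14 ≤ P, so producing beats shutting down (which would give -¥98).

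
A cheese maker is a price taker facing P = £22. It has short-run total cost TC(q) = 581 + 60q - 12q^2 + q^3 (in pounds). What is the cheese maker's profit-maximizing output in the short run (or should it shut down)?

Shut down

Strip out fixed cost: VC = 60q - 12q^2 + q^3. Then AVC = 60 - 12q + q^2 and MC = 60 - 24q + 3q^2.
AVC hits its minimum where MC = AVC, at q = 6, giving min AVC = 60 - 12·6 + 6^2 = £24.
P = £22 lies below min AVC = £24; no output level covers variable cost.
Shutting down limits the loss to fixed cost, £581.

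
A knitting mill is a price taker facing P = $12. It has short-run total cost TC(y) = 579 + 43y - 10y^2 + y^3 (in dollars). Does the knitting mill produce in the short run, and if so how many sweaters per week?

Shut down

From TC, MC = TC'(y) = 43 - 20y + 3y^2 and AVC = VC/y = 43 - 10y + y^2.
AVC is minimized where dAVC/dy = -10 + 2y = 0, at y = 5; min AVC = 43 - 10·5 + 5^2 = $18.
Since P = $12 < min AVC = $18, price fails to cover variable cost at any output.
Shutting down limits the loss to fixed cost, $579.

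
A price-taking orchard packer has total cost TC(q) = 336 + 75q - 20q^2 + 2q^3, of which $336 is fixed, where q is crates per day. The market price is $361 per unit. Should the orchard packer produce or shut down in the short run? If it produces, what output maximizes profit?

Produce at q = 11

Strip out fixed cost: VC = 75q - 20q^2 + 2q^3. Then AVC = 75 - 20q + 2q^2 and MC = 75 - 40q + 6q^2.
AVC hits its minimum where MC = AVC, at q = 5, giving min AVC = 75 - 20·5 + 2·5^2 = $25.
Because $361 ≥ $25, revenue can cover variable cost; the firm operates.
Set P = MC: 361 = 75 - 40q + 6q^2 → -286 - 40q + 6q^2 = 0. The roots are q = -13/3 and q = 11; the profit-maximizing output is on the rising part of MC, so q* = 11.
Check: AVC at q = 11 is $97 ≤ P, so revenue covers variable cost.
Profit = P·q − TC = 361·11 − 1403 = $2568.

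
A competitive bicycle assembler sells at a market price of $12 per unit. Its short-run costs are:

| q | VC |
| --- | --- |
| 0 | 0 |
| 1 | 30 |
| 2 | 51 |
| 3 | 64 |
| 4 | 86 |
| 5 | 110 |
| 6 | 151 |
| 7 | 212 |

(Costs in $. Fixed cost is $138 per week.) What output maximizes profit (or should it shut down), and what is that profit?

q = 0 (shut down); profit = -$138

Profit at each row (π = 12q − TC): q=0: -138; q=1: -156; q=2: -165; q=3: -166; q=4: -176; q=5: -188; q=6: -217; q=7: -266.
Profit is highest at q = 0. Equivalently, the lowest AVC in the table is 64/3 ≈ $21.33 at q = 3, and P = $12 falls below it — price never covers variable cost, so the firm shuts down and loses only its fixed cost.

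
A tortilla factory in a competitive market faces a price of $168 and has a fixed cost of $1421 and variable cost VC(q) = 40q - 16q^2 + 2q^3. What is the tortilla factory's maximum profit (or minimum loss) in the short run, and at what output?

AVC = 40 - 16q + 2q^2; min AVC = $8 at q = 4. Since P = $168 ≥ min AVC, the firm produces.
With MC = 40 - 32q + 6q^2, P = MC on the upward-sloping part at q* = 8.
TR = 168·8 = 1344. TC = 1421 + 320 = 1741. Profit = 1344 − 1741 = -$397.
Shutting down would mean losing the fixed cost of $1421, so operating at a loss of $397 is better by $1024.

Profit = -$397 at q = 8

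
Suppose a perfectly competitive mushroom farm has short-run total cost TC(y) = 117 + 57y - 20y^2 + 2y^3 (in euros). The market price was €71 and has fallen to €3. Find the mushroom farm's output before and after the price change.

Output falls from 7 to 0 (the firm shuts down)

MC = 57 - 40y + 6y^2; the shutdown threshold is min AVC = €7 (at y = 5).
With P = €71 above the shutdown price, P = MC gives y = 7.
At P = €3 < min AVC = €7, price no longer covers variable cost at any output, so the firm shuts down: y = 0.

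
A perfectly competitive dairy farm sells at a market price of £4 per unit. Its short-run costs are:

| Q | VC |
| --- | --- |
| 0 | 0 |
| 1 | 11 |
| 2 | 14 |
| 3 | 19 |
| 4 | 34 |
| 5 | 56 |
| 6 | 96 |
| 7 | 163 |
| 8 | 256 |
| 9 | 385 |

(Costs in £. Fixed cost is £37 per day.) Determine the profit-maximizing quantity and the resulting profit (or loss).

Q = 0 (shut down); profit = -£37

Profit at each row (π = 4Q − TC): Q=0: -37; Q=1: -44; Q=2: -43; Q=3: -44; Q=4: -55; Q=5: -73; Q=6: -109; Q=7: -172; Q=8: -261; Q=9: -386.
Profit is highest at Q = 0. Equivalently, the lowest AVC in the table is 19/3 ≈ £6.33 at Q = 3, and P = £4 falls below it — price never covers variable cost, so the firm shuts down and loses only its fixed cost.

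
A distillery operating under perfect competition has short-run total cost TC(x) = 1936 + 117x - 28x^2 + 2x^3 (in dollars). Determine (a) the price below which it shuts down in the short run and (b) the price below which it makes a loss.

Shutdown price = min AVC. AVC = 117 - 28x + 2x^2, with vertex at x = 7 and minimum $19.
ATC = 1936/x + 117 - 28x + 2x^2. Setting dATC/dx = −1936/x^2 − 28 + 4x = 0 gives x = 11 (since 4·11^3 − 28·11^2 = 1936).
min ATC = 1936/11 + 117 − 28·11 + 2·11^2 = $227. That is the break-even price.
For $19 ≤ P < $227 the firm produces at a loss; below $19 it shuts down.

Shutdown price = $19; break-even price = $227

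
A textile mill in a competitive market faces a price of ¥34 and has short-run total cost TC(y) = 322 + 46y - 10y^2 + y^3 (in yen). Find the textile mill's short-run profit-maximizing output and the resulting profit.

AVC = 46 - 10y + y^2 has its minimum ¥21 at y = 5; price ¥34 clears that bar, so the firm operates.
MC = 46 - 20y + 3y^2. Setting P = MC and taking the root on the rising branch gives y* = 6.
TR = 34·6 = 204. TC = 322 + 132 = 454. Profit = 204 − 454 = -¥250.
Shutting down would mean losing the fixed cost of ¥322, so operating at a loss of ¥250 is better by ¥72.

Profit = -¥250 at y = 6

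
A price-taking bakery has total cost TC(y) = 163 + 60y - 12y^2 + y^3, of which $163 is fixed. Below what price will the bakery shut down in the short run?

Short-run supply begins at min AVC. From VC = 60y - 12y^2 + y^3, AVC = 60 - 12y + y^2.
At the minimum of AVC, MC = AVC. MC = 60 - 24y + 3y^2; setting MC = AVC gives 2y^2 - 12y = 0, so y = 6. min AVC = 24.
The firm shuts down for any P below $24.

$24 per unit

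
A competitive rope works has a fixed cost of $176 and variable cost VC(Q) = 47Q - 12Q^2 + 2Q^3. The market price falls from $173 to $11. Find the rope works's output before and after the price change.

Output falls from 7 to 0 (the firm shuts down)

AVC = 47 - 12Q + 2Q^2, minimized at Q = 3 where min AVC = $29. MC = 47 - 24Q + 6Q^2.
With P = $173 above the shutdown price, P = MC gives Q = 7.
At P = $11 < min AVC = $29, price no longer covers variable cost at any output, so the firm shuts down: Q = 0.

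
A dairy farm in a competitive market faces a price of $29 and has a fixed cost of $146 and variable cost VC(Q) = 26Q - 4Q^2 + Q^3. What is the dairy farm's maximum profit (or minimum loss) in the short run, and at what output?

Profit = -$128 at Q = 3

AVC = 26 - 4Q + Q^2; min AVC = $22 at Q = 2. Since P = $29 ≥ min AVC, the firm produces.
MC = 26 - 8Q + 3Q^2. Setting P = MC and taking the root on the rising branch gives Q* = 3.
TR = 29·3 = 87. TC = 146 + 69 = 215. Profit = 87 − 215 = -$128.
By producing, the firm covers all variable cost plus $18 of fixed cost; shutting down would lose the full $146.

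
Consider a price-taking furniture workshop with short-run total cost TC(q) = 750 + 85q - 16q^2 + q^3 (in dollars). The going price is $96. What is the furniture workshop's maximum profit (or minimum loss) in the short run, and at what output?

AVC = 85 - 16q + q^2 has its minimum $21 at q = 8; price $96 clears that bar, so the firm operates.
With MC = 85 - 32q + 3q^2, P = MC on the upward-sloping part at q* = 11.
TR = 96·11 = 1056. TC = 750 + 330 = 1080. Profit = 1056 − 1080 = -$24.
That loss of $24 beats the $750 the firm would lose by shutting down; producing recovers $726 of fixed cost.

Profit = -$24 at q = 11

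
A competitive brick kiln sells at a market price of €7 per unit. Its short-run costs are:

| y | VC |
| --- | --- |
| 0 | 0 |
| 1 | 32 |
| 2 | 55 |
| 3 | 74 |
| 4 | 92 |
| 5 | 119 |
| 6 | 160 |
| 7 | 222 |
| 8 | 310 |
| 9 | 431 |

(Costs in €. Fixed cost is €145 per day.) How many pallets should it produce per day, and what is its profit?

Profit at each row (π = 7y − TC): y=0: -145; y=1: -170; y=2: -186; y=3: -198; y=4: -209; y=5: -229; y=6: -263; y=7: -318; y=8: -399; y=9: -513.
Profit is highest at y = 0. Equivalently, the lowest AVC in the table is 92/4 ≈ €23 at y = 4, and P = €7 falls below it — price never covers variable cost, so the firm shuts down and loses only its fixed cost.

y = 0 (shut down); profit = -€145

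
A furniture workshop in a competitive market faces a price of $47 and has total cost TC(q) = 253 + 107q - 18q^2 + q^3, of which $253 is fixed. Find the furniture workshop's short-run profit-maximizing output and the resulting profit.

Profit = -$53 at q = 10

AVC = 107 - 18q + q^2; min AVC = $26 at q = 9. Since P = $47 ≥ min AVC, the firm produces.
MC = 107 - 36q + 3q^2. Setting P = MC and taking the root on the rising branch gives q* = 10.
TR = 47·10 = 470. TC = 253 + 270 = 523. Profit = 470 − 523 = -$53.
By producing, the firm covers all variable cost plus $200 of fixed cost; shutting down would lose the full $253.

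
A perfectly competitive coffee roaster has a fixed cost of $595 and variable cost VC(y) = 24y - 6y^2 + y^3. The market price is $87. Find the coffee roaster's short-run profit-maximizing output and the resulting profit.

AVC = 24 - 6y + y^2; min AVC = $15 at y = 3. Since P = $87 ≥ min AVC, the firm produces.
With MC = 24 - 12y + 3y^2, P = MC on the upward-sloping part at y* = 7.
TR = 87·7 = 609. TC = 595 + 217 = 812. Profit = 609 − 812 = -$203.
By producing, the firm covers all variable cost plus $392 of fixed cost; shutting down would lose the full $595.

Profit = -$203 at y = 7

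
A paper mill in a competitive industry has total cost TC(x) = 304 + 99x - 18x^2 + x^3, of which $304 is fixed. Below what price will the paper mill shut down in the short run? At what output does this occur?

$18 per unit, at x = 9

Short-run supply begins at min AVC. From VC = 99x - 18x^2 + x^3, AVC = 99 - 18x + x^2.
dAVC/dx = -18 + 2x = 0 gives x = 9. min AVC = 99 - 18·9 + 9^2 = 18.
The firm shuts down for any P below $18.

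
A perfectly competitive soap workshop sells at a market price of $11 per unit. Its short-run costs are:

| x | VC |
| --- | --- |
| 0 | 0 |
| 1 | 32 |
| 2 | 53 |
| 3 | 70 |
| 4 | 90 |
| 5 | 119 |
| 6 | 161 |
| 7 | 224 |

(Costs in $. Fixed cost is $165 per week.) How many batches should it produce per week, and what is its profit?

x = 0 (shut down); profit = -$165

Profit at each row (π = 11x − TC): x=0: -165; x=1: -186; x=2: -196; x=3: -202; x=4: -211; x=5: -229; x=6: -260; x=7: -312.
Profit is highest at x = 0. Equivalently, the lowest AVC in the table is 90/4 ≈ $22.50 at x = 4, and P = $11 falls below it — price never covers variable cost, so the firm shuts down and loses only its fixed cost.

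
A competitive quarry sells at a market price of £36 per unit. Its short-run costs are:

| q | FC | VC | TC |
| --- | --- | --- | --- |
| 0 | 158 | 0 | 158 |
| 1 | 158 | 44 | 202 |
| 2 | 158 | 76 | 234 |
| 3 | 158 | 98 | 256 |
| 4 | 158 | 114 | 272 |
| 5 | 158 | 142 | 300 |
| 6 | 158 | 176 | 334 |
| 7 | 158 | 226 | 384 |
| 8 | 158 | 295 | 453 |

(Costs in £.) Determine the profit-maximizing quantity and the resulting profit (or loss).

q = 6; profit = -£118

Compute π = P·q − TC at each output: q=0: -158; q=1: -166; q=2: -162; q=3: -148; q=4: -128; q=5: -120; q=6: -118; q=7: -132; q=8: -165.
Profit is maximized at q = 6. AVC there is 176/6 = £29.33 ≤ P, so producing beats shutting down (which would give -£158).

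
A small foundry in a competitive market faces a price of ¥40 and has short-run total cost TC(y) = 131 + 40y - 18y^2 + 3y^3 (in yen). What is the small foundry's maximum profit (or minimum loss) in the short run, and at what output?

AVC = 40 - 18y + 3y^2 has its minimum ¥13 at y = 3; price ¥40 clears that bar, so the firm operates.
With MC = 40 - 36y + 9y^2, P = MC on the upward-sloping part at y* = 4.
TR = 40·4 = 160. TC = 131 + 64 = 195. Profit = 160 − 195 = -¥35.
Shutting down would mean losing the fixed cost of ¥131, so operating at a loss of ¥35 is better by ¥96.

Profit = -¥35 at y = 4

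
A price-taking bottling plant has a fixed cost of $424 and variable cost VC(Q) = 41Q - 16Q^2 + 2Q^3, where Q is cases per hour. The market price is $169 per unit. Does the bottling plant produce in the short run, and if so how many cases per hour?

Variable cost is VC = 41Q - 16Q^2 + 2Q^3, so AVC = VC/Q = 41 - 16Q + 2Q^2 and MC = dTC/dQ = 41 - 32Q + 6Q^2.
AVC is minimized where dAVC/dQ = -16 + 4Q = 0, at Q = 4; min AVC = 41 - 16·4 + 2·4^2 = $9.
Since P = $169 ≥ min AVC = $9, price covers variable cost and the firm should produce.
P = MC gives -128 - 32Q + 6Q^2 = 0, with roots -8/3 and 8. Take the larger (rising MC): Q* = 8.
Check: AVC at Q = 8 is $41 ≤ P, so revenue covers variable cost.
Profit = P·Q − TC = 169·8 − 752 = $600.

Produce at Q = 8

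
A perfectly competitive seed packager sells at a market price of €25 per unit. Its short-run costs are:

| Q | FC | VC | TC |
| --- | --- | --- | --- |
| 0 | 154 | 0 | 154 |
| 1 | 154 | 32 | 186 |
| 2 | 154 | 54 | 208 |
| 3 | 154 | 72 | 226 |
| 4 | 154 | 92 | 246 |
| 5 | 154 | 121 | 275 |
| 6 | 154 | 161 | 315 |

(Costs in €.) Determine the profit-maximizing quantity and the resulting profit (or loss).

Compute π = P·Q − TC at each output: Q=0: -154; Q=1: -161; Q=2: -158; Q=3: -151; Q=4: -146; Q=5: -150; Q=6: -165.
Profit is maximized at Q = 4. AVC there is 92/4 = €23 ≤ P, so producing beats shutting down (which would give -€154).

Q = 4; profit = -€146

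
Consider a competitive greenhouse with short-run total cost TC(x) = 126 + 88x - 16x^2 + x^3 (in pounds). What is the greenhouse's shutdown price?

£24 per unit

The firm shuts down when price falls below the minimum of average variable cost. AVC = VC/x = 88 - 16x + x^2.
dAVC/dx = -16 + 2x = 0 gives x = 8. min AVC = 88 - 16·8 + 8^2 = 24.
So the shutdown price is £24.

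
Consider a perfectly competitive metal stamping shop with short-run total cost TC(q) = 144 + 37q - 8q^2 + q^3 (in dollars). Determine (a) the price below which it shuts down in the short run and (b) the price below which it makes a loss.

Shutdown price = min AVC. AVC = 37 - 8q + q^2, with vertex at q = 4 and minimum $21.
ATC = 144/q + 37 - 8q + q^2. Setting dATC/dq = −144/q^2 − 8 + 2q = 0 gives q = 6 (since 2·6^3 − 8·6^2 = 144).
min ATC = 144/6 + 37 − 8·6 + 6^2 = $49. That is the break-even price.
For $21 ≤ P < $49 the firm produces at a loss; below $21 it shuts down.

Shutdown price = $21; break-even price = $49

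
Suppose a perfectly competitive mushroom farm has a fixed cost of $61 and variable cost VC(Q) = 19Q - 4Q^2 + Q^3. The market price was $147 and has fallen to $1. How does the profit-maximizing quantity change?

Output falls from 8 to 0 (the firm shuts down)

MC = 19 - 8Q + 3Q^2; the shutdown threshold is min AVC = $15 (at Q = 2).
With P = $147 above the shutdown price, P = MC gives Q = 8.
At P = $1 < min AVC = $15, price no longer covers variable cost at any output, so the firm shuts down: Q = 0.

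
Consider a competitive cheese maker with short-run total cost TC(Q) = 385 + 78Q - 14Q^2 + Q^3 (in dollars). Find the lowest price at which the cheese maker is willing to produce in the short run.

$29 per unit

The firm shuts down when price falls below the minimum of average variable cost. AVC = VC/Q = 78 - 14Q + Q^2.
dAVC/dQ = -14 + 2Q = 0 gives Q = 7. min AVC = 78 - 14·7 + 7^2 = 29.
The firm shuts down for any P below $29.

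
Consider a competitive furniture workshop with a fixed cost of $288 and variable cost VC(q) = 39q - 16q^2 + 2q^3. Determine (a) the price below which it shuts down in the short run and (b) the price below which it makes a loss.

AVC = 39 - 16q + 2q^2; minimized at q = 4, giving min AVC = $7. That is the shutdown price.
ATC = 288/q + 39 - 16q + 2q^2. Setting dATC/dq = −288/q^2 − 16 + 4q = 0 gives q = 6 (since 4·6^3 − 16·6^2 = 288).
min ATC = 288/6 + 39 − 16·6 + 2·6^2 = $63. That is the break-even price.
Between these two prices the firm operates at a loss; above $63 it earns a profit.

Shutdown price = $7; break-even price = $63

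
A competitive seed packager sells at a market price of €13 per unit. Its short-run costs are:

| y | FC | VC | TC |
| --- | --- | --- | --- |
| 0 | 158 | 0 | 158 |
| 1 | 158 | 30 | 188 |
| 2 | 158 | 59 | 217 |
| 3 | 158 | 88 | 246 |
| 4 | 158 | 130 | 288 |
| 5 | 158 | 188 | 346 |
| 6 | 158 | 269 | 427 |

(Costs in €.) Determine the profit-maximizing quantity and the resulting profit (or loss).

y = 0 (shut down); profit = -€158

Profit at each row (π = 13y − TC): y=0: -158; y=1: -175; y=2: -191; y=3: -207; y=4: -236; y=5: -281; y=6: -349.
Profit is highest at y = 0. Equivalently, the lowest AVC in the table is 88/3 ≈ €29.33 at y = 3, and P = €13 falls below it — price never covers variable cost, so the firm shuts down and loses only its fixed cost.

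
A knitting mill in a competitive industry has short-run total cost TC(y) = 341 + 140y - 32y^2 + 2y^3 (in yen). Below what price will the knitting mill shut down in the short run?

¥12 per unit

The firm shuts down when price falls below the minimum of average variable cost. AVC = VC/y = 140 - 32y + 2y^2.
At the minimum of AVC, MC = AVC. MC = 140 - 64y + 6y^2; setting MC = AVC gives 4y^2 - 32y = 0, so y = 8. min AVC = 12.
The firm shuts down for any P below ¥12.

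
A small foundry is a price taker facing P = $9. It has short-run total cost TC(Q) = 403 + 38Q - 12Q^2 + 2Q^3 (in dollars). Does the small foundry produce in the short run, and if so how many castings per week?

Shut down

Variable cost is VC = 38Q - 12Q^2 + 2Q^3, so AVC = VC/Q = 38 - 12Q + 2Q^2 and MC = dTC/dQ = 38 - 24Q + 6Q^2.
AVC hits its minimum where MC = AVC, at Q = 3, giving min AVC = 38 - 12·3 + 2·3^2 = $20.
With P < min AVC ($9 < $20), every unit sold adds to the loss.
Shutting down limits the loss to fixed cost, $403.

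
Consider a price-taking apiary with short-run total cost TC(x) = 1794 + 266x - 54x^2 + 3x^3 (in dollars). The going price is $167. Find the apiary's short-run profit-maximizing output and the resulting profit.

Profit = -$342 at x = 11

AVC = 266 - 54x + 3x^2; min AVC = $23 at x = 9. Since P = $167 ≥ min AVC, the firm produces.
With MC = 266 - 108x + 9x^2, P = MC on the upward-sloping part at x* = 11.
TR = 167·11 = 1837. TC = 1794 + 385 = 2179. Profit = 1837 − 2179 = -$342.
By producing, the firm covers all variable cost plus $1452 of fixed cost; shutting down would lose the full $1794.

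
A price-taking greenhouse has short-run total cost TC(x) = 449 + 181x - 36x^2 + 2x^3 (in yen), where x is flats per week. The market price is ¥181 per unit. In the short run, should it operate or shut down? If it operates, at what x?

Produce at x = 12

From TC, MC = TC'(x) = 181 - 72x + 6x^2 and AVC = VC/x = 181 - 36x + 2x^2.
AVC is minimized where dAVC/dx = -36 + 4x = 0, at x = 9; min AVC = 181 - 36·9 + 2·9^2 = ¥19.
P = ¥181 exceeds min AVC = ¥19, so the firm stays open.
Set P = MC: 181 = 181 - 72x + 6x^2 → -72x + 6x^2 = 0. The roots are x = 0 and x = 12; the profit-maximizing output is on the rising part of MC, so x* = 12.
Check: AVC at x = 12 is ¥37 ≤ P, so revenue covers variable cost.
Profit = P·x − TC = 181·12 − 893 = ¥1279.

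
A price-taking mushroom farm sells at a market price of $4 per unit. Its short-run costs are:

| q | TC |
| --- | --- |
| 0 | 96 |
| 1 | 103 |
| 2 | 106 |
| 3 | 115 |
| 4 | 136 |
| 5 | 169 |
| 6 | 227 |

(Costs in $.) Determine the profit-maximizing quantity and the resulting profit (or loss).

Profit at each row (π = 4q − TC): q=0: -96; q=1: -99; q=2: -98; q=3: -103; q=4: -120; q=5: -149; q=6: -203.
Profit is highest at q = 0. Equivalently, the lowest AVC in the table is 10/2 ≈ $5 at q = 2, and P = $4 falls below it — price never covers variable cost, so the firm shuts down and loses only its fixed cost.

q = 0 (shut down); profit = -$96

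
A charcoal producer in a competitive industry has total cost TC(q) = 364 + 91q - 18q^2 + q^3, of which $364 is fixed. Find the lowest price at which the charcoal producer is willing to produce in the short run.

Short-run supply begins at min AVC. From VC = 91q - 18q^2 + q^3, AVC = 91 - 18q + q^2.
At the minimum of AVC, MC = AVC. MC = 91 - 36q + 3q^2; setting MC = AVC gives 2q^2 - 18q = 0, so q = 9. min AVC = 10.
So the shutdown price is $10.

$10 per unit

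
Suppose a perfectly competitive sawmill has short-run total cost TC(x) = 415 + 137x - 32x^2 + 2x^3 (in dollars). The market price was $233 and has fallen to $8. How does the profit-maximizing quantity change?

Output falls from 12 to 0 (the firm shuts down)

AVC = 137 - 32x + 2x^2, minimized at x = 8 where min AVC = $9. MC = 137 - 64x + 6x^2.
With P = $233 above the shutdown price, P = MC gives x = 12.
At P = $8 < min AVC = $9, price no longer covers variable cost at any output, so the firm shuts down: x = 0.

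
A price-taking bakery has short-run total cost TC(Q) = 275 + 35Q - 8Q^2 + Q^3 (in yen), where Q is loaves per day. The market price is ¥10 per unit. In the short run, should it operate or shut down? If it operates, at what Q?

Shut down

Variable cost is VC = 35Q - 8Q^2 + Q^3, so AVC = VC/Q = 35 - 8Q + Q^2 and MC = dTC/dQ = 35 - 16Q + 3Q^2.
AVC is minimized where dAVC/dQ = -8 + 2Q = 0, at Q = 4; min AVC = 35 - 8·4 + 4^2 = ¥19.
P = ¥10 lies below min AVC = ¥19; no output level covers variable cost.
Best response: produce nothing and absorb the ¥275 fixed cost.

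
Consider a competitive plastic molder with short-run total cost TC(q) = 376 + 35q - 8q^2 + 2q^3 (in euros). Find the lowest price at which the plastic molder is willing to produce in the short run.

€27 per unit

The shutdown price is the minimum of AVC. VC = 35q - 8q^2 + 2q^3, so AVC = 35 - 8q + 2q^2.
At the minimum of AVC, MC = AVC. MC = 35 - 16q + 6q^2; setting MC = AVC gives 4q^2 - 8q = 0, so q = 2. min AVC = 27.
For P < €27 the firm produces nothing.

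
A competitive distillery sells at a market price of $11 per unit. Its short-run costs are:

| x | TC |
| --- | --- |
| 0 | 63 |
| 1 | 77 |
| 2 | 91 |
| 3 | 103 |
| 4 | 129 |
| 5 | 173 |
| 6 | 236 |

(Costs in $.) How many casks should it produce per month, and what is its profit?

x = 0 (shut down); profit = -$63

Tabulate TR − TC: x=0: -63; x=1: -66; x=2: -69; x=3: -70; x=4: -85; x=5: -118; x=6: -170.
Profit is highest at x = 0. Equivalently, the lowest AVC in the table is 40/3 ≈ $13.33 at x = 3, and P = $11 falls below it — price never covers variable cost, so the firm shuts down and loses only its fixed cost.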